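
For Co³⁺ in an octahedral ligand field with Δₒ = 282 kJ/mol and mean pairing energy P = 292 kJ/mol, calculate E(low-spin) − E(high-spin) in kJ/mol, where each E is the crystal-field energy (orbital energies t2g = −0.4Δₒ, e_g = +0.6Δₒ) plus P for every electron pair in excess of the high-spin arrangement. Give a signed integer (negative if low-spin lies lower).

20

Co is in group 9, so Co³⁺ is d⁶ (9 − 3 = 6).
High-spin d⁶ fills as t2g^4 e_g^2 with CFSE 4(−0.4) + 2(+0.6) = -0.4Δₒ = -113 kJ/mol.
Low-spin t2g^6 e_g^0 gives -2.4Δₒ = -677 kJ/mol, but forming 2 extra pairs costs 2P = 584 kJ/mol, so E(LS) = -677 + 584 = -93 kJ/mol.
E(LS) − E(HS) = -93 − (-113) = 20 kJ/mol.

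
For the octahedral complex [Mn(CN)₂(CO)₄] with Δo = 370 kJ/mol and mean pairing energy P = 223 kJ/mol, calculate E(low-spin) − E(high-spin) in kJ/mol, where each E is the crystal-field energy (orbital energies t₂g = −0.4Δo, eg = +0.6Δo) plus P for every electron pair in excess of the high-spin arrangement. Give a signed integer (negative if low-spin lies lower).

Ligand charges: 2×(-1) from CN⁻ and 4×(+0) from CO sum to -2; with overall charge +0, Mn is +2.
Mn sits in group 7; removing 2 electrons leaves Mn²⁺ with 7 − 2 = 5 d electrons.
High-spin: t₂g³ eg², CFSE = 0.0Δo = 0 kJ/mol.
For low-spin the configuration is t₂g⁵ eg⁰: orbital energy -2.0 × 370 = -740 kJ/mol, and 2 additional pairs relative to high-spin add 446 kJ/mol, giving -294 kJ/mol.
Thus E(LS) − E(HS) = -294 kJ/mol.

-294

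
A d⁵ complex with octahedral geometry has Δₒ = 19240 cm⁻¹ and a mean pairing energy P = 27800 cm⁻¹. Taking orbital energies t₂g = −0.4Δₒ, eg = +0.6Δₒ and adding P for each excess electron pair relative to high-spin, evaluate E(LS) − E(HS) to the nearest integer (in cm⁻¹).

High-spin: t₂g³ eg², CFSE = 0.0Δₒ = 0 cm⁻¹.
For low-spin the configuration is t₂g⁵ eg⁰: orbital energy -2.0 × 19240 = -38480 cm⁻¹, and 2 additional pairs relative to high-spin add 55600 cm⁻¹, giving 17120 cm⁻¹.
E(LS) − E(HS) = 17120 − (0) = 17120 cm⁻¹.

17120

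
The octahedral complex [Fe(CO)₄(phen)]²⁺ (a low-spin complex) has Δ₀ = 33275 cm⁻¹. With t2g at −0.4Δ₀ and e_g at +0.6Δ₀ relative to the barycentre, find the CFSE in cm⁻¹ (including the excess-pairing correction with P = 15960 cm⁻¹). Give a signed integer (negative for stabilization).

-47940

Ligand charges: 4×(+0) from CO and 1×(+0) from phen sum to +0; with overall charge +2, Fe is +2.
Fe is in group 8, so Fe²⁺ is d⁶ (8 − 2 = 6).
Configuration: t2g^6 e_g^0.
CFSE(orbital) = 6×(-0.4Δ₀) + 0×(0.6Δ₀) = -2.4Δ₀; with Δ₀ = 33275 cm⁻¹ that is -79860 cm⁻¹.
High-spin d⁶ would be t2g^4 e_g^2 with 1 pair; low-spin has 3, so 2 excess pairs cost +2P = +31920 cm⁻¹.
Combining: -79860 + 31920 = -47940 cm⁻¹.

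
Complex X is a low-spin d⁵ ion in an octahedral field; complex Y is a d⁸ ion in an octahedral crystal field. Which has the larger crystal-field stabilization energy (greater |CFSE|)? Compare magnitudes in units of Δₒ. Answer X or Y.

X

X: t2g^5 e_g^0, CFSE = -2.0Δₒ.
Y: t2g^6 e_g^2, CFSE = -1.2Δₒ.
So X has the larger |CFSE|.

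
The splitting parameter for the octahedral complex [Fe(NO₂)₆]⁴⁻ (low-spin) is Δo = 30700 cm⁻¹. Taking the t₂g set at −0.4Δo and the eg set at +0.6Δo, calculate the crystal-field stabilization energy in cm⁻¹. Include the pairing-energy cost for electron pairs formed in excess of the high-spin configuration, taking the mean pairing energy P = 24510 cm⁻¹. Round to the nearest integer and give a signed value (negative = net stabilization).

Each NO₂⁻ contributes -1; 6 × (-1) = -6. With overall charge -4, Fe is in the +2 oxidation state.
Fe²⁺: group 8, so d-count = 8 − 2 = 6.
The d⁶ electrons fill as t₂g⁶ eg⁰.
CFSE(orbital) = 6×(-0.4Δo) + 0×(0.6Δo) = -2.4Δo; with Δo = 30700 cm⁻¹ that is -73680 cm⁻¹.
High-spin d⁶ would be t₂g⁴ eg² with 1 pair; low-spin has 3, so 2 excess pairs cost +2P = +49020 cm⁻¹.
Combining: -73680 + 49020 = -24660 cm⁻¹.

-24660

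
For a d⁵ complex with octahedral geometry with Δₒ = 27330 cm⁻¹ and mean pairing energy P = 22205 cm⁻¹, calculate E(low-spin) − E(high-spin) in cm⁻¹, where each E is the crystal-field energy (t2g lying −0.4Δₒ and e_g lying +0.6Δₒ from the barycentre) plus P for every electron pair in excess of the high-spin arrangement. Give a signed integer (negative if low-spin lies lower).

In the high-spin limit (t2g^3 e_g^2) the orbital term is 0.0Δₒ = 0 cm⁻¹, with no excess pairing.
For low-spin the configuration is t2g^5 e_g^0: orbital energy -2.0 × 27330 = -54660 cm⁻¹, and 2 additional pairs relative to high-spin add 44410 cm⁻¹, giving -10250 cm⁻¹.
E(LS) − E(HS) = -10250 − (0) = -10250 cm⁻¹.

-10250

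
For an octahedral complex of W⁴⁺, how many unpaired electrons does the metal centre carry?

Group 6 minus oxidation state +4 gives a d² configuration for W⁴⁺.
For octahedral d² the high- and low-spin configurations coincide.
Configuration: t2g^2 e_g^0, giving 2 unpaired electrons.

2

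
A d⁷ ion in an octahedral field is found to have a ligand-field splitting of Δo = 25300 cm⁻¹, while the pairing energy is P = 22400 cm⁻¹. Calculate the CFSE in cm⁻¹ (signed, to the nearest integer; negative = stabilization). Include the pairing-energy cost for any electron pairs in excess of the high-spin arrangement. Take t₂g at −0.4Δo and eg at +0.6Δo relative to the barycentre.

Since Δo = 25300 cm⁻¹ > P = 22400 cm⁻¹, the complex adopts the low-spin configuration.
That gives t₂g⁶ eg¹.
Orbital CFSE = -1.8Δo = -1.8 × 25300 = -45540 cm⁻¹.
Excess pairs vs high-spin: 3 − 2 = 1; pairing cost = +22400 cm⁻¹.
Net CFSE = -45540 + 22400 = -23140 cm⁻¹.

-23140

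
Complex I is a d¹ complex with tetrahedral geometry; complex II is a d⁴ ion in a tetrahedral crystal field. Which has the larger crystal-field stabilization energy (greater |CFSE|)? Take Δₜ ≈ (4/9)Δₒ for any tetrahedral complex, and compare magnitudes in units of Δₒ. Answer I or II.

I

I: Tetrahedral splitting is small, so the complex is high-spin; e^1 t2^0, CFSE = -0.6Δₜ ≈ -0.27Δₒ.
II: With tetrahedral geometry the complex is necessarily high-spin; e^2 t2^2, CFSE = -0.4Δₜ ≈ -0.18Δₒ.
So I has the larger |CFSE|.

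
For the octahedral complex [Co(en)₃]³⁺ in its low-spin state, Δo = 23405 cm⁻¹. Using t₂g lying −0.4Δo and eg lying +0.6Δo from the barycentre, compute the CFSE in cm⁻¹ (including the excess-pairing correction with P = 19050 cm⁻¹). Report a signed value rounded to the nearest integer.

en is neutral, so the +3 overall charge sits on Co: oxidation state +3.
Group 9 minus oxidation state +3 gives a d⁶ configuration for Co³⁺.
Configuration: t₂g⁶ eg⁰.
Orbital CFSE = 6(-0.4) + 0(0.6) = -2.4Δo = -2.4 × 23405 = -56172 cm⁻¹.
Relative to high-spin t₂g⁴ eg² (1 paired), the low-spin configuration has 2 additional pairs, contributing +2 × 19050 = +38100 cm⁻¹.
Net CFSE = -56172 + 38100 = -18072 cm⁻¹.

-18072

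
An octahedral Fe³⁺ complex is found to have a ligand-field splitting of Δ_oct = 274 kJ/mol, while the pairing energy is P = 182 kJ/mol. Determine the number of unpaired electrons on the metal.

Fe sits in group 8; removing 3 electrons leaves Fe³⁺ with 8 − 3 = 5 d electrons.
Δ_oct > P, so pairing is preferred: the ground state is low-spin.
Configuration: t2g^5 e_g^0.
Unpaired electrons: 1.

1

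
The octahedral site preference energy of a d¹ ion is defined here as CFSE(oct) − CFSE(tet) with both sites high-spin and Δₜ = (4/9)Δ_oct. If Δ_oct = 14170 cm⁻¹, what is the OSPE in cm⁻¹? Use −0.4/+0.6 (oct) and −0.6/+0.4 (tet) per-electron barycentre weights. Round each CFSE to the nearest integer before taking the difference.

In an octahedral site d¹ (HS) is t2g^1 e_g^0, giving CFSE(oct) = -0.4Δ_oct = -5668 cm⁻¹.
In a tetrahedral site the filling is e^1 t2^0: CFSE(tet) = -0.6Δₜ = -0.6 × (4/9)(14170) = -3779 cm⁻¹.
Subtracting, OSPE = -5668 − (-3779) = -1889 cm⁻¹.

-1889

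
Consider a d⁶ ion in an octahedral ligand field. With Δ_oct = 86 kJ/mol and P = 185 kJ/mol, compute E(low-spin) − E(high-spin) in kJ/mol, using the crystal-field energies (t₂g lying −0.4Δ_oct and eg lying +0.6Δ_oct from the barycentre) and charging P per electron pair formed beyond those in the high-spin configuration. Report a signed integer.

198

High-spin d⁶ fills as t₂g⁴ eg² with CFSE 4(−0.4) + 2(+0.6) = -0.4Δ_oct = -34 kJ/mol.
Low-spin t₂g⁶ eg⁰ gives -2.4Δ_oct = -206 kJ/mol, but forming 2 extra pairs costs 2P = 370 kJ/mol, so E(LS) = -206 + 370 = 164 kJ/mol.
Thus E(LS) − E(HS) = 198 kJ/mol.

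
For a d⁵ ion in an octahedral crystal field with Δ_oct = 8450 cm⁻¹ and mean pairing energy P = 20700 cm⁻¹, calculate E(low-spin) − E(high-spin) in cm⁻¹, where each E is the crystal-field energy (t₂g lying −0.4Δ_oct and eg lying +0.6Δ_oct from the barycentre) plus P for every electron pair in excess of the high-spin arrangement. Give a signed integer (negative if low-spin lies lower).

24500

In the high-spin limit (t₂g³ eg²) the orbital term is 0.0Δ_oct = 0 cm⁻¹, with no excess pairing.
Low-spin t₂g⁵ eg⁰ gives -2.0Δ_oct = -16900 cm⁻¹, but forming 2 extra pairs costs 2P = 41400 cm⁻¹, so E(LS) = -16900 + 41400 = 24500 cm⁻¹.
Thus E(LS) − E(HS) = 24500 cm⁻¹.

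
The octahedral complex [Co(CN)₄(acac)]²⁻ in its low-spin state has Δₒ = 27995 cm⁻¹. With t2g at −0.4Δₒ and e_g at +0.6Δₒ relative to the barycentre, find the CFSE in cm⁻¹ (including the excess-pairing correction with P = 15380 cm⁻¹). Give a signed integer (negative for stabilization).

-36428

Ligand charges: 4×(-1) from CN⁻ and 1×(-1) from acac⁻ sum to -5; with overall charge -2, Co is +3.
Group 9 minus oxidation state +3 gives a d⁶ configuration for Co³⁺.
Configuration: t2g^6 e_g^0.
CFSE(orbital) = 6×(-0.4Δₒ) + 0×(0.6Δₒ) = -2.4Δₒ; with Δₒ = 27995 cm⁻¹ that is -67188 cm⁻¹.
High-spin d⁶ would be t2g^4 e_g^2 with 1 pair; low-spin has 3, so 2 excess pairs cost +2P = +30760 cm⁻¹.
Net CFSE = -67188 + 30760 = -36428 cm⁻¹.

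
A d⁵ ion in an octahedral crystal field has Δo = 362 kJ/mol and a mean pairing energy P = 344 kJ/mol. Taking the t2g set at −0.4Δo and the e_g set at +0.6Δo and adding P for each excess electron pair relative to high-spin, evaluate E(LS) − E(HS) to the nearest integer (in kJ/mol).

In the high-spin limit (t2g^3 e_g^2) the orbital term is 0.0Δo = 0 kJ/mol, with no excess pairing.
Low-spin: t2g^5 e_g^0, orbital CFSE = -2.0Δo = -724 kJ/mol; plus 2 excess pairs × P = +688 kJ/mol; total -36 kJ/mol.
The difference is -36 − (0) = -36 kJ/mol, so low-spin lies lower.

-36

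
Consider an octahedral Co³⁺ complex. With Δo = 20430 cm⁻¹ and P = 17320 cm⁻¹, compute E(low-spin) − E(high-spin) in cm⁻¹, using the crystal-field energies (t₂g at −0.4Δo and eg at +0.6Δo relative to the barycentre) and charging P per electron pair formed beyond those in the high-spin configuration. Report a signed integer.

-6220

Co sits in group 9; removing 3 electrons leaves Co³⁺ with 9 − 3 = 6 d electrons.
In the high-spin limit (t₂g⁴ eg²) the orbital term is -0.4Δo = -8172 cm⁻¹, with no excess pairing.
Low-spin: t₂g⁶ eg⁰, orbital CFSE = -2.4Δo = -49032 cm⁻¹; plus 2 excess pairs × P = +34640 cm⁻¹; total -14392 cm⁻¹.
The difference is -14392 − (-8172) = -6220 cm⁻¹, so low-spin lies lower.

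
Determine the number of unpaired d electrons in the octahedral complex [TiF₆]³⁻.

Each F⁻ contributes -1; 6 × (-1) = -6. With overall charge -3, Ti is in the +3 oxidation state.
Ti sits in group 4; removing 3 electrons leaves Ti³⁺ with 4 − 3 = 1 d electrons.
For octahedral d¹ the high- and low-spin configurations coincide.
Configuration: t2g^1 e_g^0, giving 1 unpaired electron.

1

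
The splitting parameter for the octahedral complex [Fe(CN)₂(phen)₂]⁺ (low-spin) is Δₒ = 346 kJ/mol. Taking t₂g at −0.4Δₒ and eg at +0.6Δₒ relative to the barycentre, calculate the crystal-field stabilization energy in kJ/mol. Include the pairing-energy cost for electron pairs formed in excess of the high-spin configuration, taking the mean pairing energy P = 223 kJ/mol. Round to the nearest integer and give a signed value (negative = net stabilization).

-246

Ligand charges: 2×(-1) from CN⁻ and 2×(+0) from phen sum to -2; with overall charge +1, Fe is +3.
Fe sits in group 8; removing 3 electrons leaves Fe³⁺ with 8 − 3 = 5 d electrons.
Electron filling gives t₂g⁵ eg⁰.
Orbital CFSE = 5(-0.4) + 0(0.6) = -2.0Δₒ = -2.0 × 346 = -692 kJ/mol.
Relative to high-spin t₂g³ eg² (0 paired), the low-spin configuration has 2 additional pairs, contributing +2 × 223 = +446 kJ/mol.
Overall CFSE = -692 + 446 = -246 kJ/mol.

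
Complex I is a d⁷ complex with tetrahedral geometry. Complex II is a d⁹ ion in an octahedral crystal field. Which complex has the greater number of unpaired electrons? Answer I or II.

I

I: With tetrahedral geometry the complex is necessarily high-spin; e⁴ t₂³ → 3 unpaired.
II: t₂g⁶ eg³ → 1 unpaired.
So I has more unpaired electrons.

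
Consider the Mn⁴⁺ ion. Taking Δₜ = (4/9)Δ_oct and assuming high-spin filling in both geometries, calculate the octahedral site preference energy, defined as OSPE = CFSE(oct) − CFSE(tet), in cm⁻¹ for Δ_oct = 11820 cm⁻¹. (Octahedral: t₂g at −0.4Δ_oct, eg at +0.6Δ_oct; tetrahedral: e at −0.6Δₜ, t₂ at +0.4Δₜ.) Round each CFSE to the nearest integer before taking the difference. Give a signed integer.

-9981

Mn sits in group 7; removing 4 electrons leaves Mn⁴⁺ with 7 − 4 = 3 d electrons.
Octahedral (high-spin): t₂g³ eg⁰, CFSE = 3(−0.4) + 0(+0.6) = -1.2Δ_oct = -1.2 × 11820 = -14184 cm⁻¹.
In a tetrahedral site the filling is e² t₂¹: CFSE(tet) = -0.8Δₜ = -0.8 × (4/9)(11820) = -4203 cm⁻¹.
OSPE = -14184 − (-4203) = -9981 cm⁻¹.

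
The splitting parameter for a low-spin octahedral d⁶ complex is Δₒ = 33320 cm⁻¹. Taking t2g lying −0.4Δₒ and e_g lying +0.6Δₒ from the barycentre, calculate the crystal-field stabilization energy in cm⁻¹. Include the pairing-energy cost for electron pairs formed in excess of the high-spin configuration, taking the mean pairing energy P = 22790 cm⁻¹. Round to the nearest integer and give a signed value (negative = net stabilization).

Configuration: t2g^6 e_g^0.
The orbital stabilization is -2.4Δₒ = -2.4 × 33320 = -79968 cm⁻¹.
Relative to high-spin t2g^4 e_g^2 (1 paired), the low-spin configuration has 2 additional pairs, contributing +2 × 22790 = +45580 cm⁻¹.
Overall CFSE = -79968 + 45580 = -34388 cm⁻¹.

-34388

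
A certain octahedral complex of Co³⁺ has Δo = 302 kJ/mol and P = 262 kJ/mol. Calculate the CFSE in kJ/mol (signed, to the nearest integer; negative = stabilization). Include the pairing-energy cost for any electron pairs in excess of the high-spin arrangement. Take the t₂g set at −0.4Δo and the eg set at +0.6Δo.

Co sits in group 9; removing 3 electrons leaves Co³⁺ with 9 − 3 = 6 d electrons.
Here Δo > P (302 > 262), so the low-spin state is favoured.
Filling d⁶ accordingly: t₂g⁶ eg⁰.
Orbital CFSE = -2.4Δo = -2.4 × 302 = -725 kJ/mol.
Excess pairs vs high-spin: 3 − 1 = 2; pairing cost = +524 kJ/mol.
Net CFSE = -725 + 524 = -201 kJ/mol.

-201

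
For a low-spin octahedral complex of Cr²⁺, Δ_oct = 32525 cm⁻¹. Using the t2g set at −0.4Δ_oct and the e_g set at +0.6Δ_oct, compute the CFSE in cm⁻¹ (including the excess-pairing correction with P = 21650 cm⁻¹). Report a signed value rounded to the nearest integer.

-30390

Cr sits in group 6; removing 2 electrons leaves Cr²⁺ with 6 − 2 = 4 d electrons.
The d⁴ electrons fill as t2g^4 e_g^0.
Orbital CFSE = 4(-0.4) + 0(0.6) = -1.6Δ_oct = -1.6 × 32525 = -52040 cm⁻¹.
Pairing penalty: 1 pair vs 0 in the high-spin reference → 1 extra × P = 21650 cm⁻¹.
Net CFSE = -52040 + 21650 = -30390 cm⁻¹.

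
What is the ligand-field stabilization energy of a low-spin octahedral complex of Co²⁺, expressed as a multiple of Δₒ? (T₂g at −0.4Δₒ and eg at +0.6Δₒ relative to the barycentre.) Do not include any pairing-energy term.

-1.8 Δₒ

Co sits in group 9; removing 2 electrons leaves Co²⁺ with 9 − 2 = 7 d electrons.
Configuration: t₂g⁶ eg¹.
CFSE = 6(-0.4Δₒ) + 1(0.6Δₒ) = -2.4Δₒ + 0.6Δₒ = -1.8Δₒ.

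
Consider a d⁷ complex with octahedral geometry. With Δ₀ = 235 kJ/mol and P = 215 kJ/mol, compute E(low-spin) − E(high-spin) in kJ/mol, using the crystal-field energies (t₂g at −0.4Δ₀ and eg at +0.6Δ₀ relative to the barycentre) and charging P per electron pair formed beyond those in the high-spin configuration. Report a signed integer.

-20

High-spin d⁷ fills as t₂g⁵ eg² with CFSE 5(−0.4) + 2(+0.6) = -0.8Δ₀ = -188 kJ/mol.
For low-spin the configuration is t₂g⁶ eg¹: orbital energy -1.8 × 235 = -423 kJ/mol, and 1 additional pair relative to high-spin adds 215 kJ/mol, giving -208 kJ/mol.
Thus E(LS) − E(HS) = -20 kJ/mol.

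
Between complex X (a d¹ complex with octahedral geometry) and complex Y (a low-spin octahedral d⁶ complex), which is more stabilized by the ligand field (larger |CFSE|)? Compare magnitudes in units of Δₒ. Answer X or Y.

Y

X: For octahedral d¹ the high- and low-spin configurations coincide; t₂g¹ eg⁰, CFSE = -0.4Δₒ.
Y: t₂g⁶ eg⁰, CFSE = -2.4Δₒ.
So Y has the larger |CFSE|.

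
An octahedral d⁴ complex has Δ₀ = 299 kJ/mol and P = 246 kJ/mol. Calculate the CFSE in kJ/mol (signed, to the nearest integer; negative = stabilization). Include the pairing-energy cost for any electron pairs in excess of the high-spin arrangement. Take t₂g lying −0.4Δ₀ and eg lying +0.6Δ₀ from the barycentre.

-232

Since Δ₀ = 299 kJ/mol > P = 246 kJ/mol, the complex adopts the low-spin configuration.
Filling d⁴ accordingly: t₂g⁴ eg⁰.
Orbital CFSE = -1.6Δ₀ = -1.6 × 299 = -478 kJ/mol.
Excess pairs vs high-spin: 1 − 0 = 1; pairing cost = +246 kJ/mol.
Net CFSE = -478 + 246 = -232 kJ/mol.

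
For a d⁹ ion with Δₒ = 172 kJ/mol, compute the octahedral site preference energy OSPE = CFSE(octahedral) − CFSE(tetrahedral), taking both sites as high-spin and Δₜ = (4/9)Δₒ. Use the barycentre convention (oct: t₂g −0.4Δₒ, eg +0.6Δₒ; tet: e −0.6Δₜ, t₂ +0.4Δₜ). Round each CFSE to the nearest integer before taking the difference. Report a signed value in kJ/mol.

-72

In an octahedral site d⁹ (HS) is t₂g⁶ eg³, giving CFSE(oct) = -0.6Δₒ = -103 kJ/mol.
Tetrahedral: e⁴ t₂⁵, CFSE = 4(−0.6) + 5(+0.4) = -0.4Δₜ = -0.4 × (4/9) × 172 = -31 kJ/mol.
OSPE = CFSE(oct) − CFSE(tet) = -103 − (-31) = -72 kJ/mol.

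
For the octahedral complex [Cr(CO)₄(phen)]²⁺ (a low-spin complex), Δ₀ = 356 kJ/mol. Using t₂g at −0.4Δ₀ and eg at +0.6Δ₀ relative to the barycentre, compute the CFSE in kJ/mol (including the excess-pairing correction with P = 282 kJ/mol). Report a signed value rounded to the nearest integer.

-288

Ligand charges: 4×(+0) from CO and 1×(+0) from phen sum to +0; with overall charge +2, Cr is +2.
Cr is in group 6, so Cr²⁺ is d⁴ (6 − 2 = 4).
Electron filling gives t₂g⁴ eg⁰.
Orbital CFSE = 4(-0.4) + 0(0.6) = -1.6Δ₀ = -1.6 × 356 = -570 kJ/mol.
Relative to high-spin t₂g³ eg¹ (0 paired), the low-spin configuration has 1 additional pair, contributing +1 × 282 = +282 kJ/mol.
Overall CFSE = -570 + 282 = -288 kJ/mol.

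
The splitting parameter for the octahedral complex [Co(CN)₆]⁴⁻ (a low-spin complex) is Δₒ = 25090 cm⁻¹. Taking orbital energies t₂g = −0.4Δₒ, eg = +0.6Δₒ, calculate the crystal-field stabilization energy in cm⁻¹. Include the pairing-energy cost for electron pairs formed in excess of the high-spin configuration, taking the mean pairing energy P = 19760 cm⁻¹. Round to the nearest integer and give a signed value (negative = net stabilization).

Each CN⁻ contributes -1; 6 × (-1) = -6. With overall charge -4, Co is in the +2 oxidation state.
Co is in group 9, so Co²⁺ is d⁷ (9 − 2 = 7).
Electron filling gives t₂g⁶ eg¹.
The orbital stabilization is -1.8Δₒ = -1.8 × 25090 = -45162 cm⁻¹.
Pairing penalty: 3 pairs vs 2 in the high-spin reference → 1 extra × P = 19760 cm⁻¹.
Overall CFSE = -45162 + 19760 = -25402 cm⁻¹.

-25402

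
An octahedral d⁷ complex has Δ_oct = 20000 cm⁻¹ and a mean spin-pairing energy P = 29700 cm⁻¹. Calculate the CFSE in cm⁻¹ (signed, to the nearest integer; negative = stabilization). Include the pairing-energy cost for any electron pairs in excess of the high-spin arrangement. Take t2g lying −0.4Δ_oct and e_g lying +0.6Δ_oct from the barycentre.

Since Δ_oct = 20000 cm⁻¹ < P = 29700 cm⁻¹, the complex adopts the high-spin configuration.
Configuration: t2g^5 e_g^2.
Orbital CFSE = -0.8Δ_oct = -0.8 × 20000 = -16000 cm⁻¹.
High-spin has no excess pairs, so no pairing correction applies.

-16000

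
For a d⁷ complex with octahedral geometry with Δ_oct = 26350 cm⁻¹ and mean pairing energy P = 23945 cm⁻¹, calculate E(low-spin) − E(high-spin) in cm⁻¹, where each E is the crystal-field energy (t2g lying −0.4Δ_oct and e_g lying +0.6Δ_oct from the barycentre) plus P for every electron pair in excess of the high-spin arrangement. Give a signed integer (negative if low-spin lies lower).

-2405

In the high-spin limit (t2g^5 e_g^2) the orbital term is -0.8Δ_oct = -21080 cm⁻¹, with no excess pairing.
Low-spin t2g^6 e_g^1 gives -1.8Δ_oct = -47430 cm⁻¹, but forming 1 extra pair costs 1P = 23945 cm⁻¹, so E(LS) = -47430 + 23945 = -23485 cm⁻¹.
E(LS) − E(HS) = -23485 − (-21080) = -2405 cm⁻¹.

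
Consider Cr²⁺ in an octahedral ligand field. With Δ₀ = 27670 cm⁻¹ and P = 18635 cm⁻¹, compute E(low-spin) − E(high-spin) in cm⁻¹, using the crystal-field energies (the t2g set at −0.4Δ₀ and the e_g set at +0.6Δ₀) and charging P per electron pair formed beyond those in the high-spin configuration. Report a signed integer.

Group 6 minus oxidation state +2 gives a d⁴ configuration for Cr²⁺.
High-spin d⁴ fills as t2g^3 e_g^1 with CFSE 3(−0.4) + 1(+0.6) = -0.6Δ₀ = -16602 cm⁻¹.
Low-spin: t2g^4 e_g^0, orbital CFSE = -1.6Δ₀ = -44272 cm⁻¹; plus 1 excess pair × P = +18635 cm⁻¹; total -25637 cm⁻¹.
The difference is -25637 − (-16602) = -9035 cm⁻¹, so low-spin lies lower.

-9035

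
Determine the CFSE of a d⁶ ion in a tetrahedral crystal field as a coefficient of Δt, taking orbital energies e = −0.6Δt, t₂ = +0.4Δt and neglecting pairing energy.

Tetrahedral splitting is small, so the complex is high-spin.
Configuration: e³ t₂³.
CFSE = 3(-0.6Δt) + 3(0.4Δt) = -1.8Δt + 1.2Δt = -0.6Δt.

-0.6 Δt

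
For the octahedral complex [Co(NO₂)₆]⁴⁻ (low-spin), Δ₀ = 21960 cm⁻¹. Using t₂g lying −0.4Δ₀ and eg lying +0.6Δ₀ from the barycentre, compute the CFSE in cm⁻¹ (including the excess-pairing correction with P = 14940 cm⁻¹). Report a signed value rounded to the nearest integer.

-24588

Each NO₂⁻ contributes -1; 6 × (-1) = -6. With overall charge -4, Co is in the +2 oxidation state.
Co²⁺: group 9, so d-count = 9 − 2 = 7.
Configuration: t₂g⁶ eg¹.
CFSE(orbital) = 6×(-0.4Δ₀) + 1×(0.6Δ₀) = -1.8Δ₀; with Δ₀ = 21960 cm⁻¹ that is -39528 cm⁻¹.
High-spin d⁷ would be t₂g⁵ eg² with 2 pairs; low-spin has 3, so 1 excess pair costs +1P = +14940 cm⁻¹.
Combining: -39528 + 14940 = -24588 cm⁻¹.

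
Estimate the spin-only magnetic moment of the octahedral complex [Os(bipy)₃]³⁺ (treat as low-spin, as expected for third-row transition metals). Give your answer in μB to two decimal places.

1.73 μB

bipy is neutral, so the +3 overall charge sits on Os: oxidation state +3.
Os sits in group 8; removing 3 electrons leaves Os³⁺ with 8 − 3 = 5 d electrons.
Configuration: t2g^5 e_g^0 → 1 unpaired electron.
μ(spin-only) = √[1(1+2)] = √3 ≈ 1.73 μB.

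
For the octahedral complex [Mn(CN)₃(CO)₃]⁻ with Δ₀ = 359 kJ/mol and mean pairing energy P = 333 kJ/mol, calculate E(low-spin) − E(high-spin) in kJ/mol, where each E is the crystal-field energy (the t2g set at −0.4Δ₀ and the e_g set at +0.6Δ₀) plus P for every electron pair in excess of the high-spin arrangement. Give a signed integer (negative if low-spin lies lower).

-52

Ligand charges: 3×(-1) from CN⁻ and 3×(+0) from CO sum to -3; with overall charge -1, Mn is +2.
Mn²⁺: group 7, so d-count = 7 − 2 = 5.
High-spin d⁵ fills as t2g^3 e_g^2 with CFSE 3(−0.4) + 2(+0.6) = 0.0Δ₀ = 0 kJ/mol.
Low-spin t2g^5 e_g^0 gives -2.0Δ₀ = -718 kJ/mol, but forming 2 extra pairs costs 2P = 666 kJ/mol, so E(LS) = -718 + 666 = -52 kJ/mol.
E(LS) − E(HS) = -52 − (0) = -52 kJ/mol.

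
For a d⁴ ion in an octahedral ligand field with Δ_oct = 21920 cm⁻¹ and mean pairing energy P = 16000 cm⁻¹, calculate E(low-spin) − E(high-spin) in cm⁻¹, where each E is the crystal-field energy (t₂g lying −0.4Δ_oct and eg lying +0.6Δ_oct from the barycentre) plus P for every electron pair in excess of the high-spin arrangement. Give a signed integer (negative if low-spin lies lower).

In the high-spin limit (t₂g³ eg¹) the orbital term is -0.6Δ_oct = -13152 cm⁻¹, with no excess pairing.
Low-spin: t₂g⁴ eg⁰, orbital CFSE = -1.6Δ_oct = -35072 cm⁻¹; plus 1 excess pair × P = +16000 cm⁻¹; total -19072 cm⁻¹.
The difference is -19072 − (-13152) = -5920 cm⁻¹, so low-spin lies lower.

-5920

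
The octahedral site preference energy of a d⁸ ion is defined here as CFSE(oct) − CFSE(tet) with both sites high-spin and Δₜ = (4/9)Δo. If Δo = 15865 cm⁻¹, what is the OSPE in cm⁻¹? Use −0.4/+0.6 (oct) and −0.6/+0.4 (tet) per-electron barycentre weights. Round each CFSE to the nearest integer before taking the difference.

-13397

In an octahedral site d⁸ (HS) is t2g^6 e_g^2, giving CFSE(oct) = -1.2Δo = -19038 cm⁻¹.
In a tetrahedral site the filling is e^4 t2^4: CFSE(tet) = -0.8Δₜ = -0.8 × (4/9)(15865) = -5641 cm⁻¹.
Subtracting, OSPE = -19038 − (-5641) = -13397 cm⁻¹.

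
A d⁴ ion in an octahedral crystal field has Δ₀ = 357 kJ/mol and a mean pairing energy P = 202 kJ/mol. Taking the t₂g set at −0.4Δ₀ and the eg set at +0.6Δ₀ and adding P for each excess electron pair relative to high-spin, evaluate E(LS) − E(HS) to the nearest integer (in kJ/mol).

High-spin: t₂g³ eg¹, CFSE = -0.6Δ₀ = -214 kJ/mol.
For low-spin the configuration is t₂g⁴ eg⁰: orbital energy -1.6 × 357 = -571 kJ/mol, and 1 additional pair relative to high-spin adds 202 kJ/mol, giving -369 kJ/mol.
E(LS) − E(HS) = -369 − (-214) = -155 kJ/mol.

-155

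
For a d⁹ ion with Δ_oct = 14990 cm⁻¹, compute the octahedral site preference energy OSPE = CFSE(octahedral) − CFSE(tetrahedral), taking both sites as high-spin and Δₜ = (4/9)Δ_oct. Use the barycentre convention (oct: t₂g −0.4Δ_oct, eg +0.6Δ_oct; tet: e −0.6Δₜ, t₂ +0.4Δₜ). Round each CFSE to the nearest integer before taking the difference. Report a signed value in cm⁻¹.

-6329

Octahedral (high-spin): t₂g⁶ eg³, CFSE = 6(−0.4) + 3(+0.6) = -0.6Δ_oct = -0.6 × 14990 = -8994 cm⁻¹.
In a tetrahedral site the filling is e⁴ t₂⁵: CFSE(tet) = -0.4Δₜ = -0.4 × (4/9)(14990) = -2665 cm⁻¹.
OSPE = CFSE(oct) − CFSE(tet) = -8994 − (-2665) = -6329 cm⁻¹.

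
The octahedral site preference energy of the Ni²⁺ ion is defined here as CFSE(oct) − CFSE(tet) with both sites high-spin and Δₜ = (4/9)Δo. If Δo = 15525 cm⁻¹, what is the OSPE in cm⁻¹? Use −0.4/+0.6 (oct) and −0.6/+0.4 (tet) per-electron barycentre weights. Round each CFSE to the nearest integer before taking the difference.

-13110

Ni²⁺: group 10, so d-count = 10 − 2 = 8.
Octahedral high-spin t₂g⁶ eg²: CFSE = -1.2 × 15525 = -18630 cm⁻¹.
Tetrahedral: e⁴ t₂⁴, CFSE = 4(−0.6) + 4(+0.4) = -0.8Δₜ = -0.8 × (4/9) × 15525 = -5520 cm⁻¹.
Subtracting, OSPE = -18630 − (-5520) = -13110 cm⁻¹.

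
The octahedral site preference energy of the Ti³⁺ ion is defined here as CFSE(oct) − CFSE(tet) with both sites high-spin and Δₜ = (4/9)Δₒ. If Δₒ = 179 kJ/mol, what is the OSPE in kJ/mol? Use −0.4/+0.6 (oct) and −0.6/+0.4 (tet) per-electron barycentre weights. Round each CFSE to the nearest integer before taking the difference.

Ti³⁺: group 4, so d-count = 4 − 3 = 1.
Octahedral high-spin t₂g¹ eg⁰: CFSE = -0.4 × 179 = -72 kJ/mol.
Tetrahedral: e¹ t₂⁰, CFSE = 1(−0.6) + 0(+0.4) = -0.6Δₜ = -0.6 × (4/9) × 179 = -48 kJ/mol.
OSPE = -72 − (-48) = -24 kJ/mol.

-24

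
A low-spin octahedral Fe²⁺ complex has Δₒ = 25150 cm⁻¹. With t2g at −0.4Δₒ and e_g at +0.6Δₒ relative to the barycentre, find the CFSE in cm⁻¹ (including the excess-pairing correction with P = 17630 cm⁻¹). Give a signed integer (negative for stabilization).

Fe is in group 8, so Fe²⁺ is d⁶ (8 − 2 = 6).
Electron filling gives t2g^6 e_g^0.
Orbital CFSE = 6(-0.4) + 0(0.6) = -2.4Δₒ = -2.4 × 25150 = -60360 cm⁻¹.
High-spin d⁶ would be t2g^4 e_g^2 with 1 pair; low-spin has 3, so 2 excess pairs cost +2P = +35260 cm⁻¹.
Overall CFSE = -60360 + 35260 = -25100 cm⁻¹.

-25100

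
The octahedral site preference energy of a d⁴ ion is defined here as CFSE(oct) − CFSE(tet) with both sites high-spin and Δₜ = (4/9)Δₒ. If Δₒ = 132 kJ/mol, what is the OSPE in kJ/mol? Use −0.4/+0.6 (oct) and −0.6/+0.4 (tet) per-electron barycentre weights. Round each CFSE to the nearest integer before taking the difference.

-56

Octahedral high-spin t₂g³ eg¹: CFSE = -0.6 × 132 = -79 kJ/mol.
Tetrahedral e² t₂² gives -0.4Δₜ = -0.4 × (4/9) × 132 = -23 kJ/mol.
OSPE = CFSE(oct) − CFSE(tet) = -79 − (-23) = -56 kJ/mol.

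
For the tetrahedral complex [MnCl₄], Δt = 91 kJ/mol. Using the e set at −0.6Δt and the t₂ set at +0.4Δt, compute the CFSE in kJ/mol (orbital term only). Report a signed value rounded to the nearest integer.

-73

Each Cl⁻ contributes -1; 4 × (-1) = -4. With overall charge +0, Mn is in the +4 oxidation state.
Group 7 minus oxidation state +4 gives a d³ configuration for Mn⁴⁺.
Tetrahedral splitting is small, so the complex is high-spin.
Electron filling gives e² t₂¹.
Orbital CFSE = 2(-0.6) + 1(0.4) = -0.8Δt = -0.8 × 91 = -73 kJ/mol.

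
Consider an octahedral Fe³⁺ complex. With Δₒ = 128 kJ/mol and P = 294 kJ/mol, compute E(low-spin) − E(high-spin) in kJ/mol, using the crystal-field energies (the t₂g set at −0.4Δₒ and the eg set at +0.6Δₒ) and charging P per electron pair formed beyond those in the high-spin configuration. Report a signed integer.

332

Fe is in group 8, so Fe³⁺ is d⁵ (8 − 3 = 5).
In the high-spin limit (t₂g³ eg²) the orbital term is 0.0Δₒ = 0 kJ/mol, with no excess pairing.
Low-spin: t₂g⁵ eg⁰, orbital CFSE = -2.0Δₒ = -256 kJ/mol; plus 2 excess pairs × P = +588 kJ/mol; total 332 kJ/mol.
Thus E(LS) − E(HS) = 332 kJ/mol.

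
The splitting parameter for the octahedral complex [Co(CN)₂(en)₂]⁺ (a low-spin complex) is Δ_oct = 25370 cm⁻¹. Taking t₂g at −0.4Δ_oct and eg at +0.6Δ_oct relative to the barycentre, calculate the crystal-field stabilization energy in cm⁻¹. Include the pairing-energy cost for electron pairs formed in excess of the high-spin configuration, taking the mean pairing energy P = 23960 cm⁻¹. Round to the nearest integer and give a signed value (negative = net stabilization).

Ligand charges: 2×(-1) from CN⁻ and 2×(+0) from en sum to -2; with overall charge +1, Co is +3.
Group 9 minus oxidation state +3 gives a d⁶ configuration for Co³⁺.
The d⁶ electrons fill as t₂g⁶ eg⁰.
Orbital CFSE = 6(-0.4) + 0(0.6) = -2.4Δ_oct = -2.4 × 25370 = -60888 cm⁻¹.
High-spin d⁶ would be t₂g⁴ eg² with 1 pair; low-spin has 3, so 2 excess pairs cost +2P = +47920 cm⁻¹.
Overall CFSE = -60888 + 47920 = -12968 cm⁻¹.

-12968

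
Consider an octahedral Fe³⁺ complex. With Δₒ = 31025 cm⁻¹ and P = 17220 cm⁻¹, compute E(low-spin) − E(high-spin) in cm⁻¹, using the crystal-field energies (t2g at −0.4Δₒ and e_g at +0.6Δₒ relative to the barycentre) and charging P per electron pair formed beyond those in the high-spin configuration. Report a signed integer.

-27610

Group 8 minus oxidation state +3 gives a d⁵ configuration for Fe³⁺.
High-spin: t2g^3 e_g^2, CFSE = 0.0Δₒ = 0 cm⁻¹.
Low-spin: t2g^5 e_g^0, orbital CFSE = -2.0Δₒ = -62050 cm⁻¹; plus 2 excess pairs × P = +34440 cm⁻¹; total -27610 cm⁻¹.
The difference is -27610 − (0) = -27610 cm⁻¹, so low-spin lies lower.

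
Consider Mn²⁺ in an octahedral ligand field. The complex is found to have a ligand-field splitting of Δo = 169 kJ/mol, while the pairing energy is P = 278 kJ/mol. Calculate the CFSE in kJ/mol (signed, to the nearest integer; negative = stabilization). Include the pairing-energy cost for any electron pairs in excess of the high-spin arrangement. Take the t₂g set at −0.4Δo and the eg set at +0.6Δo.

Mn²⁺: group 7, so d-count = 7 − 2 = 5.
Since Δo = 169 kJ/mol < P = 278 kJ/mol, the complex adopts the high-spin configuration.
That gives t₂g³ eg².
Orbital CFSE = 0.0Δo = 0.0 × 169 = 0 kJ/mol.
High-spin has no excess pairs, so no pairing correction applies.

0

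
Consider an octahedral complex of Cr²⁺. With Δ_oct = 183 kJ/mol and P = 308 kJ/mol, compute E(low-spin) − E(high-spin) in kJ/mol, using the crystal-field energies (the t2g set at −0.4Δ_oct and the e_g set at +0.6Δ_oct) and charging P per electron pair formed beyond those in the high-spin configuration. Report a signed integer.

125

Cr sits in group 6; removing 2 electrons leaves Cr²⁺ with 6 − 2 = 4 d electrons.
High-spin: t2g^3 e_g^1, CFSE = -0.6Δ_oct = -110 kJ/mol.
Low-spin: t2g^4 e_g^0, orbital CFSE = -1.6Δ_oct = -293 kJ/mol; plus 1 excess pair × P = +308 kJ/mol; total 15 kJ/mol.
E(LS) − E(HS) = 15 − (-110) = 125 kJ/mol.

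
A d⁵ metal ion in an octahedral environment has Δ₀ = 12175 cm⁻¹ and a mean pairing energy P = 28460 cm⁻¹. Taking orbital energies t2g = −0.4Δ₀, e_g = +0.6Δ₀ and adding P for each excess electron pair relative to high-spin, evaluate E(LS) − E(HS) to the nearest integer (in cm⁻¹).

High-spin: t2g^3 e_g^2, CFSE = 0.0Δ₀ = 0 cm⁻¹.
For low-spin the configuration is t2g^5 e_g^0: orbital energy -2.0 × 12175 = -24350 cm⁻¹, and 2 additional pairs relative to high-spin add 56920 cm⁻¹, giving 32570 cm⁻¹.
The difference is 32570 − (0) = 32570 cm⁻¹, so high-spin lies lower.

32570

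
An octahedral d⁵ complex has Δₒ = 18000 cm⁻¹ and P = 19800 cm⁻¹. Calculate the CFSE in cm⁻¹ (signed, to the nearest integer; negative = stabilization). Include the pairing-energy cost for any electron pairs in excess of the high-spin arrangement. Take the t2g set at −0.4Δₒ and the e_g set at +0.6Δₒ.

0

With Δₒ < P the complex is high-spin.
Filling d⁵ accordingly: t2g^3 e_g^2.
Orbital CFSE = 0.0Δₒ = 0.0 × 18000 = 0 cm⁻¹.
High-spin has no excess pairs, so no pairing correction applies.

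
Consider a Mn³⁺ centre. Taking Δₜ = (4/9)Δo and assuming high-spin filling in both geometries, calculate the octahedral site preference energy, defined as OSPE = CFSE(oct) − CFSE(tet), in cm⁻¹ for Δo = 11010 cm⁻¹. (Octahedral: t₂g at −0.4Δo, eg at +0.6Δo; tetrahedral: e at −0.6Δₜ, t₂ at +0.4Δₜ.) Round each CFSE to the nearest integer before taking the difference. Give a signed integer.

-4649

Mn is in group 7, so Mn³⁺ is d⁴ (7 − 3 = 4).
Octahedral high-spin t2g^3 e_g^1: CFSE = -0.6 × 11010 = -6606 cm⁻¹.
In a tetrahedral site the filling is e^2 t2^2: CFSE(tet) = -0.4Δₜ = -0.4 × (4/9)(11010) = -1957 cm⁻¹.
Subtracting, OSPE = -6606 − (-1957) = -4649 cm⁻¹.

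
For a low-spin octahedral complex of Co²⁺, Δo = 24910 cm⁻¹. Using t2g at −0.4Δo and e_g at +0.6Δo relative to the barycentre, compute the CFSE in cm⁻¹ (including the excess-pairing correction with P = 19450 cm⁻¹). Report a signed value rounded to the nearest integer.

-25388

Co sits in group 9; removing 2 electrons leaves Co²⁺ with 9 − 2 = 7 d electrons.
The d⁷ electrons fill as t2g^6 e_g^1.
Orbital CFSE = 6(-0.4) + 1(0.6) = -1.8Δo = -1.8 × 24910 = -44838 cm⁻¹.
High-spin d⁷ would be t2g^5 e_g^2 with 2 pairs; low-spin has 3, so 1 excess pair costs +1P = +19450 cm⁻¹.
Net CFSE = -44838 + 19450 = -25388 cm⁻¹.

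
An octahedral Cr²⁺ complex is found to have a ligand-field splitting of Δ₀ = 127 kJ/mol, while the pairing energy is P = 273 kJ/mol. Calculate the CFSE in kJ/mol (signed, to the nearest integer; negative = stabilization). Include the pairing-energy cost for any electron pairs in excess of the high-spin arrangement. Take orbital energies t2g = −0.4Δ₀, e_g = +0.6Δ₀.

Group 6 minus oxidation state +2 gives a d⁴ configuration for Cr²⁺.
Here Δ₀ < P (127 < 273), so the high-spin state is favoured.
Filling d⁴ accordingly: t2g^3 e_g^1.
Orbital CFSE = -0.6Δ₀ = -0.6 × 127 = -76 kJ/mol.
High-spin has no excess pairs, so no pairing correction applies.

-76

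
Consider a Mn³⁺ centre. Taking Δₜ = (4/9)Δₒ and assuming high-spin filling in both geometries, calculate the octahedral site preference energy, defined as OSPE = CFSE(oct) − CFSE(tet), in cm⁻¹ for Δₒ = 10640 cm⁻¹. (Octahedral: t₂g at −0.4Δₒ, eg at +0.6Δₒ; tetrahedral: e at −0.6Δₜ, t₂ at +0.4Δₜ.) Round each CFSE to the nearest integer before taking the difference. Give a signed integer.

Mn sits in group 7; removing 3 electrons leaves Mn³⁺ with 7 − 3 = 4 d electrons.
Octahedral (high-spin): t₂g³ eg¹, CFSE = 3(−0.4) + 1(+0.6) = -0.6Δₒ = -0.6 × 10640 = -6384 cm⁻¹.
Tetrahedral: e² t₂², CFSE = 2(−0.6) + 2(+0.4) = -0.4Δₜ = -0.4 × (4/9) × 10640 = -1892 cm⁻¹.
Subtracting, OSPE = -6384 − (-1892) = -4492 cm⁻¹.

-4492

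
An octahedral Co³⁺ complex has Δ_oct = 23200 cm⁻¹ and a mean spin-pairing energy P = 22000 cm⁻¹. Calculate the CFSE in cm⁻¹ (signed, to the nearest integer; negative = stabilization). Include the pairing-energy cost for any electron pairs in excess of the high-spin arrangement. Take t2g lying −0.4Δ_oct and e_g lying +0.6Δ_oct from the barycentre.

Co sits in group 9; removing 3 electrons leaves Co³⁺ with 9 − 3 = 6 d electrons.
With Δ_oct > P the complex is low-spin.
Configuration: t2g^6 e_g^0.
Orbital CFSE = -2.4Δ_oct = -2.4 × 23200 = -55680 cm⁻¹.
Excess pairs vs high-spin: 3 − 1 = 2; pairing cost = +44000 cm⁻¹.
Net CFSE = -55680 + 44000 = -11680 cm⁻¹.

-11680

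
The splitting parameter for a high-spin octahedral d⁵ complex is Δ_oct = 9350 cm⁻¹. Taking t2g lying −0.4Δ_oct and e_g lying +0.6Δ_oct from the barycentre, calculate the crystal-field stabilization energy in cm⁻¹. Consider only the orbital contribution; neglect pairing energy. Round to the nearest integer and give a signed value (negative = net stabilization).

0

The d⁵ electrons fill as t2g^3 e_g^2.
The orbital stabilization is 0.0Δ_oct = 0.0 × 9350 = 0 cm⁻¹.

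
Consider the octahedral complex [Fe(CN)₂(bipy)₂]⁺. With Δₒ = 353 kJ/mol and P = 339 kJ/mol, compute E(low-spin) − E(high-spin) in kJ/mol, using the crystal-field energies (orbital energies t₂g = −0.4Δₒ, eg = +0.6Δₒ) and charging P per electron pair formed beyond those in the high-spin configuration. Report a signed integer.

-28

Ligand charges: 2×(-1) from CN⁻ and 2×(+0) from bipy sum to -2; with overall charge +1, Fe is +3.
Fe sits in group 8; removing 3 electrons leaves Fe³⁺ with 8 − 3 = 5 d electrons.
In the high-spin limit (t₂g³ eg²) the orbital term is 0.0Δₒ = 0 kJ/mol, with no excess pairing.
Low-spin: t₂g⁵ eg⁰, orbital CFSE = -2.0Δₒ = -706 kJ/mol; plus 2 excess pairs × P = +678 kJ/mol; total -28 kJ/mol.
E(LS) − E(HS) = -28 − (0) = -28 kJ/mol.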